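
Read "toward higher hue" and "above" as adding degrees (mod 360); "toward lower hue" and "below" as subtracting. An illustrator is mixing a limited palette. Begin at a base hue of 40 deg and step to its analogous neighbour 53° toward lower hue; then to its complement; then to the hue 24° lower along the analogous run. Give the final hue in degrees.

analog 53° ↓ −53°: 40 − 53 = -13 → -13 + 360 = 347°
complement +180°: 347 + 180 = 527 → 527 − 360 = 167°
analog 24° ↓ −24°: 167 − 24 = 143°

143°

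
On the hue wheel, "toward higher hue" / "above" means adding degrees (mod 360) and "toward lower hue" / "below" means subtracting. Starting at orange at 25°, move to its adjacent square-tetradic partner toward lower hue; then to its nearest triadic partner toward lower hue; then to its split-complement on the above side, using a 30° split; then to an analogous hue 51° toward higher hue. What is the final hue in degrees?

−90° (square ↓): 25 − 90 = -65 → -65 + 360 = 295°
−120° (triadic ↓): 295 − 120 = 175°
+210° (split-comp 30° ↑): 175 + 210 = 385 → 385 − 360 = 25°
+51° (analog 51° ↑): 25 + 51 = 76°

76°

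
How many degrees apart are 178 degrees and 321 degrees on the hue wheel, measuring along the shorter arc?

143°

|178 − 321| = 143.
143 ≤ 180, so the shorter arc is 143°.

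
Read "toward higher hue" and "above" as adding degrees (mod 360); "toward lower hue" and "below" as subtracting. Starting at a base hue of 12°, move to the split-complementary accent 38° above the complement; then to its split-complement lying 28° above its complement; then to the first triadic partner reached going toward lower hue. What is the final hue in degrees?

318°

split-comp 38° ↑ +218°: 12 + 218 = 230°
split-comp 28° ↑ +208°: 230 + 208 = 438 → 438 − 360 = 78°
triadic ↓ −120°: 78 − 120 = -42 → -42 + 360 = 318°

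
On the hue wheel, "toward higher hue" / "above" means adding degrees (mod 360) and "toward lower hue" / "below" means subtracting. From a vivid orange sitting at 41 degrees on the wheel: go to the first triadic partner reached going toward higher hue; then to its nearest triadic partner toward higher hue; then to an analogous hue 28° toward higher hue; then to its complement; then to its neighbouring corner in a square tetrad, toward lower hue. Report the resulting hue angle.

triadic ↑ +120°: 41 + 120 = 161°
triadic ↑ +120°: 161 + 120 = 281°
analog 28° ↑ +28°: 281 + 28 = 309°
complement +180°: 309 + 180 = 489 → 489 − 360 = 129°
square ↓ −90°: 129 − 90 = 39°

39°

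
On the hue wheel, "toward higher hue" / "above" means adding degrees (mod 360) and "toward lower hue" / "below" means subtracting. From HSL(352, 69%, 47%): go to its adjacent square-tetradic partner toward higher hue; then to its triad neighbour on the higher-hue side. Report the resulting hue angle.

+90° (square ↑): 352 + 90 = 442 → 442 − 360 = 82°
+120° (triadic ↑): 82 + 120 = 202°

202°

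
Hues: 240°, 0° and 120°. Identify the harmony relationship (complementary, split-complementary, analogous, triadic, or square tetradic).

Sort the hues: 0°, 120°, 240°.
Successive gaps around the wheel: 120°, 120°, 120°.
Three hues equally spaced 120° apart form a triad.

triadic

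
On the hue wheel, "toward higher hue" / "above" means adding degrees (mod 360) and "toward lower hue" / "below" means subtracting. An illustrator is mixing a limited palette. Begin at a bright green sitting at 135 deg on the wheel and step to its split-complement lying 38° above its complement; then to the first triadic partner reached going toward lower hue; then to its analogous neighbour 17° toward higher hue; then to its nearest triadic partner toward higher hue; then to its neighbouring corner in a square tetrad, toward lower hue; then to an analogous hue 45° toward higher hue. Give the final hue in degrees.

325°

+218° (split-comp 38° ↑): 135 + 218 = 353°
−120° (triadic ↓): 353 − 120 = 233°
+17° (analog 17° ↑): 233 + 17 = 250°
+120° (triadic ↑): 250 + 120 = 370 → 370 − 360 = 10°
−90° (square ↓): 10 − 90 = -80 → -80 + 360 = 280°
+45° (analog 45° ↑): 280 + 45 = 325°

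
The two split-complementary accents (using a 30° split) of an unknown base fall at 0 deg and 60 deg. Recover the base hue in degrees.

The accents sit 30° either side of the complement, so the complement is their short-arc midpoint on the wheel.
Short-arc midpoint of 0° and 60°: 30°.
Base is 180° from the complement: 30 − 180 = -150 → -150 + 360 = 210°

210°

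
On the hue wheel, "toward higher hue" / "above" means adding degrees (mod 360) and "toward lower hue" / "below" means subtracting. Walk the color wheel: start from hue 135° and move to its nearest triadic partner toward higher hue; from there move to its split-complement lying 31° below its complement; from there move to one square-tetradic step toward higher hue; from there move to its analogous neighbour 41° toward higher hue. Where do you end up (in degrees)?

+120° (triadic ↑): 135 + 120 = 255°
+149° (split-comp 31° ↓): 255 + 149 = 404 → 404 − 360 = 44°
+90° (square ↑): 44 + 90 = 134°
+41° (analog 41° ↑): 134 + 41 = 175°

175°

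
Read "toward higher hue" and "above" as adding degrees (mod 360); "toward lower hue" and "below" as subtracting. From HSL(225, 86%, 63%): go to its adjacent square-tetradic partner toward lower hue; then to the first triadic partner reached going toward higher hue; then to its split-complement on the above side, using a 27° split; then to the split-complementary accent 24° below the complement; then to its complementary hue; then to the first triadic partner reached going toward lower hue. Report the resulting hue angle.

318°

225 − 90 = 135°   (square ↓)
135 + 120 = 255°   (triadic ↑)
255 + 207 = 462 → 462 − 360 = 102°   (split-comp 27° ↑)
102 + 156 = 258°   (split-comp 24° ↓)
258 + 180 = 438 → 438 − 360 = 78°   (complement)
78 − 120 = -42 → -42 + 360 = 318°   (triadic ↓)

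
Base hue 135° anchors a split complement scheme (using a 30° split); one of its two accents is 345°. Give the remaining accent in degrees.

Split-complementary hues sit 30° either side of the complement.
Complement of the base 135°: 135 + 180 = 315°
The given accent 345° is 30° one side of 315°; the other accent sits 30° the other side: 315 − 30 = 285°

285°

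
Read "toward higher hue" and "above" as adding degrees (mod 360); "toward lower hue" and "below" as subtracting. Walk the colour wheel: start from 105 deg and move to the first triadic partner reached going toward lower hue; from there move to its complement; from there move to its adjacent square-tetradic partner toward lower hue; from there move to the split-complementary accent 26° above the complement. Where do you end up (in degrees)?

triadic ↓ −120°: 105 − 120 = -15 → -15 + 360 = 345°
complement +180°: 345 + 180 = 525 → 525 − 360 = 165°
square ↓ −90°: 165 − 90 = 75°
split-comp 26° ↑ +206°: 75 + 206 = 281°

281°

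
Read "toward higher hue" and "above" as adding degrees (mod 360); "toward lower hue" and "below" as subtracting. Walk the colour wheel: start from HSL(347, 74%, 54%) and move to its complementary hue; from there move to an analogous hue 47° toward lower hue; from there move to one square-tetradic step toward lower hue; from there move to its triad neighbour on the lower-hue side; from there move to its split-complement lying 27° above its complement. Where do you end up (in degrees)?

117°

complement +180°: 347 + 180 = 527 → 527 − 360 = 167°
analog 47° ↓ −47°: 167 − 47 = 120°
square ↓ −90°: 120 − 90 = 30°
triadic ↓ −120°: 30 − 120 = -90 → -90 + 360 = 270°
split-comp 27° ↑ +207°: 270 + 207 = 477 → 477 − 360 = 117°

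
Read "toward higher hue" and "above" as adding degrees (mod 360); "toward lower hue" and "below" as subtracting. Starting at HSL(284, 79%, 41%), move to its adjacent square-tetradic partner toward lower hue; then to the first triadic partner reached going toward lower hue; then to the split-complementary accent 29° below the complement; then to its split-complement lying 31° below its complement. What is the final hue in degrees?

square ↓ −90°: 284 − 90 = 194°
triadic ↓ −120°: 194 − 120 = 74°
split-comp 29° ↓ +151°: 74 + 151 = 225°
split-comp 31° ↓ +149°: 225 + 149 = 374 → 374 − 360 = 14°

14°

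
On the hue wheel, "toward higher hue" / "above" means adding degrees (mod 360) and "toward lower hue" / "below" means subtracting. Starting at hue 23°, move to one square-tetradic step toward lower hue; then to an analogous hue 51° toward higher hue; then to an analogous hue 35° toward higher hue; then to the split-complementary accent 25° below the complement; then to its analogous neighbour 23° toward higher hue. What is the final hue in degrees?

square ↓ −90°: 23 − 90 = -67 → -67 + 360 = 293°
analog 51° ↑ +51°: 293 + 51 = 344°
analog 35° ↑ +35°: 344 + 35 = 379 → 379 − 360 = 19°
split-comp 25° ↓ +155°: 19 + 155 = 174°
analog 23° ↑ +23°: 174 + 23 = 197°

197°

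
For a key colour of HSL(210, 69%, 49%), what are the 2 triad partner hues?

330° and 90°

A triad places three hues 120° apart.
210 + 120 = 330°
210 + 240 = 450 → 450 − 360 = 90°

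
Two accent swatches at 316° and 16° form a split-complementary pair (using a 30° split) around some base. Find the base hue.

166°

The accents sit 30° either side of the complement, so the complement is their short-arc midpoint on the wheel.
Short-arc midpoint of 316° and 16°: 346°.
Base is 180° from the complement: 346 − 180 = 166°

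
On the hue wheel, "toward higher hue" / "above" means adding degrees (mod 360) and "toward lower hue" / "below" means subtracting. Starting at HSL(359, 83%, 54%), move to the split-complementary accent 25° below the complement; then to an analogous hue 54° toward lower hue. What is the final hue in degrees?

100°

split-comp 25° ↓ +155°: 359 + 155 = 514 → 514 − 360 = 154°
analog 54° ↓ −54°: 154 − 54 = 100°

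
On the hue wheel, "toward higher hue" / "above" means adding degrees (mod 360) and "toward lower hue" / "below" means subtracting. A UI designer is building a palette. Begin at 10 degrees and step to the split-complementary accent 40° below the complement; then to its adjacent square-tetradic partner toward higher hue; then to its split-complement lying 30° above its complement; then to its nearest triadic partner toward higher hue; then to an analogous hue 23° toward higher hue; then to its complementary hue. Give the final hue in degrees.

53°

split-comp 40° ↓ +140°: 10 + 140 = 150°
square ↑ +90°: 150 + 90 = 240°
split-comp 30° ↑ +210°: 240 + 210 = 450 → 450 − 360 = 90°
triadic ↑ +120°: 90 + 120 = 210°
analog 23° ↑ +23°: 210 + 23 = 233°
complement +180°: 233 + 180 = 413 → 413 − 360 = 53°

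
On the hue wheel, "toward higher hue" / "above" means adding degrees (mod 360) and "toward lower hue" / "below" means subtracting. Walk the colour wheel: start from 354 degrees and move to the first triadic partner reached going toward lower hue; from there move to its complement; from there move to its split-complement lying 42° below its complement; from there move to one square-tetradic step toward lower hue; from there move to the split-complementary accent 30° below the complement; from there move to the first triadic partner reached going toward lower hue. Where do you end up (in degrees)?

132°

−120° (triadic ↓): 354 − 120 = 234°
+180° (complement): 234 + 180 = 414 → 414 − 360 = 54°
+138° (split-comp 42° ↓): 54 + 138 = 192°
−90° (square ↓): 192 − 90 = 102°
+150° (split-comp 30° ↓): 102 + 150 = 252°
−120° (triadic ↓): 252 − 120 = 132°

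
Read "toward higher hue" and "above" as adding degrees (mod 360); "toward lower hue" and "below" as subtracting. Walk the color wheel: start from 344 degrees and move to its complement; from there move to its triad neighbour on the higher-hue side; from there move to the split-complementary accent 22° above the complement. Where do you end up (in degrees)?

126°

344 + 180 = 524 → 524 − 360 = 164°   (complement)
164 + 120 = 284°   (triadic ↑)
284 + 202 = 486 → 486 − 360 = 126°   (split-comp 22° ↑)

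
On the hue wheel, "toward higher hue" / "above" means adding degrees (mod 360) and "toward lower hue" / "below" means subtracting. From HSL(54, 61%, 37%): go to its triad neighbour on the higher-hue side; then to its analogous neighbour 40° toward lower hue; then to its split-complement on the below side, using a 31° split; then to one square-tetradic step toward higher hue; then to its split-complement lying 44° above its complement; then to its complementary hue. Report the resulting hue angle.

57°

triadic ↑ +120°: 54 + 120 = 174°
analog 40° ↓ −40°: 174 − 40 = 134°
split-comp 31° ↓ +149°: 134 + 149 = 283°
square ↑ +90°: 283 + 90 = 373 → 373 − 360 = 13°
split-comp 44° ↑ +224°: 13 + 224 = 237°
complement +180°: 237 + 180 = 417 → 417 − 360 = 57°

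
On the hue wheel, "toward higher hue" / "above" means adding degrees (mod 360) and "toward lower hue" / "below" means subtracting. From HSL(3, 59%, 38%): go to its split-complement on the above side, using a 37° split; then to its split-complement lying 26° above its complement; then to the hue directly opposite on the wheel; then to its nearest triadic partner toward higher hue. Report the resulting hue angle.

6°

split-comp 37° ↑ +217°: 3 + 217 = 220°
split-comp 26° ↑ +206°: 220 + 206 = 426 → 426 − 360 = 66°
complement +180°: 66 + 180 = 246°
triadic ↑ +120°: 246 + 120 = 366 → 366 − 360 = 6°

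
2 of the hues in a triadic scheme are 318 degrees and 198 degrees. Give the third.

A triad places three hues 120° apart.
The full set through 198° is {78°, 198°, 318°}.
Given {198°, 318°}, the missing hue is 78°.

78°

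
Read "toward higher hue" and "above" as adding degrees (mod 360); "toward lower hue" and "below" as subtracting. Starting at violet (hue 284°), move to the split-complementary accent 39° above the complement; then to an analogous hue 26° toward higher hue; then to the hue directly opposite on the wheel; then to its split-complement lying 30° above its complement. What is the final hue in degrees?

199°

split-comp 39° ↑ +219°: 284 + 219 = 503 → 503 − 360 = 143°
analog 26° ↑ +26°: 143 + 26 = 169°
complement +180°: 169 + 180 = 349°
split-comp 30° ↑ +210°: 349 + 210 = 559 → 559 − 360 = 199°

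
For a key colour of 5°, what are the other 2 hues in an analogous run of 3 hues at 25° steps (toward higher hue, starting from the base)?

Analogous hues sit every 25° along the wheel.
5 + 25 = 30°
5 + 50 = 55°

30° and 55°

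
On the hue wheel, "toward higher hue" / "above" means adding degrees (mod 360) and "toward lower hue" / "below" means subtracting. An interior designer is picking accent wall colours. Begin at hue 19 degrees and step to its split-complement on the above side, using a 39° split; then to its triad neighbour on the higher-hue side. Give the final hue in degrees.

split-comp 39° ↑ +219°: 19 + 219 = 238°
triadic ↑ +120°: 238 + 120 = 358°

358°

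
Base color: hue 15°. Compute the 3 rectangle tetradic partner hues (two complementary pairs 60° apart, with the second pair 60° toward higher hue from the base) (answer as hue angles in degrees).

75°, 195° and 255°

A rectangular tetradic uses two complementary pairs 60° apart: offsets 0°, 60°, 180°, 240°.
15 + 60 = 75°
15 + 180 = 195°
15 + 240 = 255°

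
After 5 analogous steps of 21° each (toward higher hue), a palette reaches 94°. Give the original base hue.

349°

5 steps of 21° (toward higher hue) give a net shift of +105°.
Start = end − shift: 94 − 105 = -11 → -11 + 360 = 349°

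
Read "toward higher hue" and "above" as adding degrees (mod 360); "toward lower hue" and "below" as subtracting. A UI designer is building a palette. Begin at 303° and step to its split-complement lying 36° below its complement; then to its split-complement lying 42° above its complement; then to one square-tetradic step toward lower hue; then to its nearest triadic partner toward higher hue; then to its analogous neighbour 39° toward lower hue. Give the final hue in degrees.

300°

+144° (split-comp 36° ↓): 303 + 144 = 447 → 447 − 360 = 87°
+222° (split-comp 42° ↑): 87 + 222 = 309°
−90° (square ↓): 309 − 90 = 219°
+120° (triadic ↑): 219 + 120 = 339°
−39° (analog 39° ↓): 339 − 39 = 300°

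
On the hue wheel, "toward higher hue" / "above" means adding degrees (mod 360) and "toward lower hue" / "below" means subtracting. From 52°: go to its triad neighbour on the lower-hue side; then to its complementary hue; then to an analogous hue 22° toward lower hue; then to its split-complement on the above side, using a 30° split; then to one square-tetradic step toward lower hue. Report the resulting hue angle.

210°

−120° (triadic ↓): 52 − 120 = -68 → -68 + 360 = 292°
+180° (complement): 292 + 180 = 472 → 472 − 360 = 112°
−22° (analog 22° ↓): 112 − 22 = 90°
+210° (split-comp 30° ↑): 90 + 210 = 300°
−90° (square ↓): 300 − 90 = 210°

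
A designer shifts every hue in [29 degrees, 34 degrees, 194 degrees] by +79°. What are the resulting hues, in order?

29 + 79 = 108°
34 + 79 = 113°
194 + 79 = 273°

108°, 113°, 273°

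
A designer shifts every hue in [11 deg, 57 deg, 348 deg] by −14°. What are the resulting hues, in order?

11 − 14 = -3 → -3 + 360 = 357°
57 − 14 = 43°
348 − 14 = 334°

357°, 43°, 334°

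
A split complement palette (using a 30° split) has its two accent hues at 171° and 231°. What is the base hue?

21°

The accents sit 30° either side of the complement, so the complement is their short-arc midpoint on the wheel.
Short-arc midpoint of 171° and 231°: 201°.
Base is 180° from the complement: 201 − 180 = 21°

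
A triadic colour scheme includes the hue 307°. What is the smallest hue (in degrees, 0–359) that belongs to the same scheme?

A triad places three hues 120° apart.
The full set through 307° is {67°, 187°, 307°}.

67°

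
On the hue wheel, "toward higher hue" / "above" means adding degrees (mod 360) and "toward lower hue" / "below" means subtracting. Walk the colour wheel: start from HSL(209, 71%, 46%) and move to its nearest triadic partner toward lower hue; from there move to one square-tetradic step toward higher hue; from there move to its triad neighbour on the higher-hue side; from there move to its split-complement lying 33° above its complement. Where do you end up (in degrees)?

triadic ↓ −120°: 209 − 120 = 89°
square ↑ +90°: 89 + 90 = 179°
triadic ↑ +120°: 179 + 120 = 299°
split-comp 33° ↑ +213°: 299 + 213 = 512 → 512 − 360 = 152°

152°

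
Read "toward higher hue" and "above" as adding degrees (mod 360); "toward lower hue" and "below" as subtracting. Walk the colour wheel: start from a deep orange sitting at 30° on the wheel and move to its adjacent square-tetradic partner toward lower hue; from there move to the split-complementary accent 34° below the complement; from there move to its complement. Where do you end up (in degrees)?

30 − 90 = -60 → -60 + 360 = 300°   (square ↓)
300 + 146 = 446 → 446 − 360 = 86°   (split-comp 34° ↓)
86 + 180 = 266°   (complement)

266°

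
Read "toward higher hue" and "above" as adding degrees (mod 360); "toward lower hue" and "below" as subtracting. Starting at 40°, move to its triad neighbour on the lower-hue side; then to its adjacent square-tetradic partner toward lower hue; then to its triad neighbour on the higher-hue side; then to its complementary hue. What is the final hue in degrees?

−120° (triadic ↓): 40 − 120 = -80 → -80 + 360 = 280°
−90° (square ↓): 280 − 90 = 190°
+120° (triadic ↑): 190 + 120 = 310°
+180° (complement): 310 + 180 = 490 → 490 − 360 = 130°

130°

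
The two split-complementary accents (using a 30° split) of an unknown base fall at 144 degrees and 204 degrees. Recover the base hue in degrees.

The accents sit 30° either side of the complement, so the complement is their short-arc midpoint on the wheel.
Short-arc midpoint of 144° and 204°: 174°.
Base is 180° from the complement: 174 − 180 = -6 → -6 + 360 = 354°

354°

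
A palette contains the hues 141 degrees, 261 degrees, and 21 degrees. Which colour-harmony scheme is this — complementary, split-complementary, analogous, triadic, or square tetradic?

triadic

Sort the hues: 21°, 141°, 261°.
Successive gaps around the wheel: 120°, 120°, 120°.
Three hues equally spaced 120° apart form a triad.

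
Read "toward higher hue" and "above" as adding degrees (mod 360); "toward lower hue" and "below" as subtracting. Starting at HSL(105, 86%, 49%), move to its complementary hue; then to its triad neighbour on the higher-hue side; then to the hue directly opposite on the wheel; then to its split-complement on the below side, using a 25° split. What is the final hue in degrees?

20°

+180° (complement): 105 + 180 = 285°
+120° (triadic ↑): 285 + 120 = 405 → 405 − 360 = 45°
+180° (complement): 45 + 180 = 225°
+155° (split-comp 25° ↓): 225 + 155 = 380 → 380 − 360 = 20°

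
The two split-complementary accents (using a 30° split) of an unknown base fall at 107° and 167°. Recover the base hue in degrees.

317°

The accents sit 30° either side of the complement, so the complement is their short-arc midpoint on the wheel.
Short-arc midpoint of 107° and 167°: 137°.
Base is 180° from the complement: 137 − 180 = -43 → -43 + 360 = 317°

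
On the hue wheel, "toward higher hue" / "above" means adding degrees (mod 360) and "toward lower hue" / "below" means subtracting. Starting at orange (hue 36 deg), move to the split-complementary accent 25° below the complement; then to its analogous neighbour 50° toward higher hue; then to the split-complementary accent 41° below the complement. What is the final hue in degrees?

+155° (split-comp 25° ↓): 36 + 155 = 191°
+50° (analog 50° ↑): 191 + 50 = 241°
+139° (split-comp 41° ↓): 241 + 139 = 380 → 380 − 360 = 20°

20°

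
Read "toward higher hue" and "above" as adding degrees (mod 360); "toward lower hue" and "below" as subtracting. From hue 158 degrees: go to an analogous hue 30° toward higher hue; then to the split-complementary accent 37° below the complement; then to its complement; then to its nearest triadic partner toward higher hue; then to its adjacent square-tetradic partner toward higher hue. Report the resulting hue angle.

analog 30° ↑ +30°: 158 + 30 = 188°
split-comp 37° ↓ +143°: 188 + 143 = 331°
complement +180°: 331 + 180 = 511 → 511 − 360 = 151°
triadic ↑ +120°: 151 + 120 = 271°
square ↑ +90°: 271 + 90 = 361 → 361 − 360 = 1°

1°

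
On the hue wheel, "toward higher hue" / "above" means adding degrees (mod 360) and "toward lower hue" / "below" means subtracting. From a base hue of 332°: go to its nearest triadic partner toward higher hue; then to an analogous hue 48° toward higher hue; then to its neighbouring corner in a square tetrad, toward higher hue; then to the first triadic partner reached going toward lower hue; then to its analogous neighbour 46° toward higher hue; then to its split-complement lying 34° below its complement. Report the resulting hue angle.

triadic ↑ +120°: 332 + 120 = 452 → 452 − 360 = 92°
analog 48° ↑ +48°: 92 + 48 = 140°
square ↑ +90°: 140 + 90 = 230°
triadic ↓ −120°: 230 − 120 = 110°
analog 46° ↑ +46°: 110 + 46 = 156°
split-comp 34° ↓ +146°: 156 + 146 = 302°

302°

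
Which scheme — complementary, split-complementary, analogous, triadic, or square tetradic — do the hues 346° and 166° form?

Sort the hues: 166°, 346°.
Successive gaps around the wheel: 180°, 180°.
Two hues 180° apart are complementary.

complementary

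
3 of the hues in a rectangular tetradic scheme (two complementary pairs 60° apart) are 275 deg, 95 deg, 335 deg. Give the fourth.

A rectangular tetradic uses two complementary pairs 60° apart: offsets 0°, 60°, 180°, 240°.
Among {95°, 275°, 335°}, 275° and 95° are a 180° pair.
The remaining hue 335° needs its own complement: 335 + 180 = 515 → 515 − 360 = 155°

155°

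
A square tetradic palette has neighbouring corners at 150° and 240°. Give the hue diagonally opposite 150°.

A square tetradic scheme places four hues 90° apart; opposite corners are 180° apart.
150 + 180 = 330°

330°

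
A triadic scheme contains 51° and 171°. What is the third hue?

291°

A triad spaces three hues 120° apart.
The full set is {51°, 171°, 291°}.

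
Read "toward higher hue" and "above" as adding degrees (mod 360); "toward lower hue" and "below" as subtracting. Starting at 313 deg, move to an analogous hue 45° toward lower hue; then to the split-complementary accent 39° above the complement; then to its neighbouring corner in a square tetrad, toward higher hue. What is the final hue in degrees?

analog 45° ↓ −45°: 313 − 45 = 268°
split-comp 39° ↑ +219°: 268 + 219 = 487 → 487 − 360 = 127°
square ↑ +90°: 127 + 90 = 217°

217°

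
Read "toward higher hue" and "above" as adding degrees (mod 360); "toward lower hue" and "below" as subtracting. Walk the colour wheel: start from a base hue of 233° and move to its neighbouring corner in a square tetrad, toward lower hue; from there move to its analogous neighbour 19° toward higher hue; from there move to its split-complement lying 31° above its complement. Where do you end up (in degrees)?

13°

233 − 90 = 143°   (square ↓)
143 + 19 = 162°   (analog 19° ↑)
162 + 211 = 373 → 373 − 360 = 13°   (split-comp 31° ↑)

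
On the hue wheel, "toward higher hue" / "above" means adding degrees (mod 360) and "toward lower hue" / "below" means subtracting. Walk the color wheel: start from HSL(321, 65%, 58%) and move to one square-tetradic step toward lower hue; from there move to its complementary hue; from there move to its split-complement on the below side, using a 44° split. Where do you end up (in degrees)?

square ↓ −90°: 321 − 90 = 231°
complement +180°: 231 + 180 = 411 → 411 − 360 = 51°
split-comp 44° ↓ +136°: 51 + 136 = 187°

187°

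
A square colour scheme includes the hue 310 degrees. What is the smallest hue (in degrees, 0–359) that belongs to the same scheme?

A square tetradic scheme places four hues every 90°.
The full set through 310° is {40°, 130°, 220°, 310°}.

40°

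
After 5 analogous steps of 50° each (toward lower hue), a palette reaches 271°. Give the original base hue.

5 steps of 50° (toward lower hue) give a net shift of −250°.
Start = end − shift: 271 + 250 = 521 → 521 − 360 = 161°

161°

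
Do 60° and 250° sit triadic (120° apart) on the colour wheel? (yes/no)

Angular distance: |60 − 250| = 190; shorter arc = 360 − 190 = 170°.
Triadic (120° apart) requires 120°.

no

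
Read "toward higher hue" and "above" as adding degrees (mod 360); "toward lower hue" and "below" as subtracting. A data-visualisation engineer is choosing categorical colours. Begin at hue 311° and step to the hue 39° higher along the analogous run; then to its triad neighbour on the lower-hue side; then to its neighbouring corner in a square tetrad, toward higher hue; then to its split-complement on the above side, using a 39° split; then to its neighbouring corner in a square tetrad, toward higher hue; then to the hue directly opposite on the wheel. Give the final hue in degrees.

analog 39° ↑ +39°: 311 + 39 = 350°
triadic ↓ −120°: 350 − 120 = 230°
square ↑ +90°: 230 + 90 = 320°
split-comp 39° ↑ +219°: 320 + 219 = 539 → 539 − 360 = 179°
square ↑ +90°: 179 + 90 = 269°
complement +180°: 269 + 180 = 449 → 449 − 360 = 89°

89°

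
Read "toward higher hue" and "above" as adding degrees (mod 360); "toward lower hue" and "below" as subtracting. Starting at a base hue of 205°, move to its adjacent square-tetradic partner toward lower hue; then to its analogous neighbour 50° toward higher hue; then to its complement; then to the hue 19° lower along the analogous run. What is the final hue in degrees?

square ↓ −90°: 205 − 90 = 115°
analog 50° ↑ +50°: 115 + 50 = 165°
complement +180°: 165 + 180 = 345°
analog 19° ↓ −19°: 345 − 19 = 326°

326°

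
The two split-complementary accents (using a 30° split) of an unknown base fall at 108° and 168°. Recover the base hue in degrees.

318°

The accents sit 30° either side of the complement, so the complement is their short-arc midpoint on the wheel.
Short-arc midpoint of 108° and 168°: 138°.
Base is 180° from the complement: 138 − 180 = -42 → -42 + 360 = 318°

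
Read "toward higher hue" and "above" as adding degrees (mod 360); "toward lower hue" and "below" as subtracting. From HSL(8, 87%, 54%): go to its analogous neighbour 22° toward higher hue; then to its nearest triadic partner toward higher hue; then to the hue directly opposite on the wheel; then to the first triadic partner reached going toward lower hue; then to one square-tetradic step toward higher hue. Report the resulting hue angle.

8 + 22 = 30°   (analog 22° ↑)
30 + 120 = 150°   (triadic ↑)
150 + 180 = 330°   (complement)
330 − 120 = 210°   (triadic ↓)
210 + 90 = 300°   (square ↑)

300°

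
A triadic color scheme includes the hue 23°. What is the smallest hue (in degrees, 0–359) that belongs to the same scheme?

A triad places three hues 120° apart.
The full set through 23° is {23°, 143°, 263°}.

23°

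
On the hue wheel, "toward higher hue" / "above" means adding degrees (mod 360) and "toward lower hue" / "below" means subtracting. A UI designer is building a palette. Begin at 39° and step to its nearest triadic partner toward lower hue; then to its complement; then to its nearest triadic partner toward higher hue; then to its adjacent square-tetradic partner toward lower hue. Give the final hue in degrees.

39 − 120 = -81 → -81 + 360 = 279°   (triadic ↓)
279 + 180 = 459 → 459 − 360 = 99°   (complement)
99 + 120 = 219°   (triadic ↑)
219 − 90 = 129°   (square ↓)

129°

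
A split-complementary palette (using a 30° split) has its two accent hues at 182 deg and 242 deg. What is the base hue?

32°

The accents sit 30° either side of the complement, so the complement is their short-arc midpoint on the wheel.
Short-arc midpoint of 182° and 242°: 212°.
Base is 180° from the complement: 212 − 180 = 32°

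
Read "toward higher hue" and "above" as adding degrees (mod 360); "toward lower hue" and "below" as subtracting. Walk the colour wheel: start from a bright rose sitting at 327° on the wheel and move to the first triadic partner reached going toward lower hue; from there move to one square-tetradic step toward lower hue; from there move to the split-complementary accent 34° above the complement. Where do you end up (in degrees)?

triadic ↓ −120°: 327 − 120 = 207°
square ↓ −90°: 207 − 90 = 117°
split-comp 34° ↑ +214°: 117 + 214 = 331°

331°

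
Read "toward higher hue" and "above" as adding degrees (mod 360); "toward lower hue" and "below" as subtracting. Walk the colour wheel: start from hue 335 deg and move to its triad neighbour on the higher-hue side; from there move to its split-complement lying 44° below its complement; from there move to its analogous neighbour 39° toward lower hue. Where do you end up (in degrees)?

+120° (triadic ↑): 335 + 120 = 455 → 455 − 360 = 95°
+136° (split-comp 44° ↓): 95 + 136 = 231°
−39° (analog 39° ↓): 231 − 39 = 192°

192°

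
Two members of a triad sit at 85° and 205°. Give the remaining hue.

A triad spaces three hues 120° apart.
The full set is {85°, 205°, 325°}.

325°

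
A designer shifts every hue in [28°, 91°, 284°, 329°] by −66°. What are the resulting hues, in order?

28 − 66 = -38 → -38 + 360 = 322°
91 − 66 = 25°
284 − 66 = 218°
329 − 66 = 263°

322°, 25°, 218°, 263°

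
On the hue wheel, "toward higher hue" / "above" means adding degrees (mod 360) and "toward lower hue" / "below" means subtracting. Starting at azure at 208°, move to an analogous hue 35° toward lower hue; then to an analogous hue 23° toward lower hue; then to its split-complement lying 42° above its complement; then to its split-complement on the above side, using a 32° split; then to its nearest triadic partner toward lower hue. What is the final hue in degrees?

104°

208 − 35 = 173°   (analog 35° ↓)
173 − 23 = 150°   (analog 23° ↓)
150 + 222 = 372 → 372 − 360 = 12°   (split-comp 42° ↑)
12 + 212 = 224°   (split-comp 32° ↑)
224 − 120 = 104°   (triadic ↓)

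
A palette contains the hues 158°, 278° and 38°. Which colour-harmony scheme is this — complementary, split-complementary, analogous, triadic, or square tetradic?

triadic

Sort the hues: 38°, 158°, 278°.
Successive gaps around the wheel: 120°, 120°, 120°.
Three hues equally spaced 120° apart form a triad.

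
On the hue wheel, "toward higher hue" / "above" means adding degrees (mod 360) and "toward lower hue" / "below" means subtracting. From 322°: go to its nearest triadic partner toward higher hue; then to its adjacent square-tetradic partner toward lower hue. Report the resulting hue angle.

322 + 120 = 442 → 442 − 360 = 82°   (triadic ↑)
82 − 90 = -8 → -8 + 360 = 352°   (square ↓)

352°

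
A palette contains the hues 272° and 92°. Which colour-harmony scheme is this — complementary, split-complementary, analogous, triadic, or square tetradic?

complementary

Sort the hues: 92°, 272°.
Successive gaps around the wheel: 180°, 180°.
Two hues 180° apart are complementary.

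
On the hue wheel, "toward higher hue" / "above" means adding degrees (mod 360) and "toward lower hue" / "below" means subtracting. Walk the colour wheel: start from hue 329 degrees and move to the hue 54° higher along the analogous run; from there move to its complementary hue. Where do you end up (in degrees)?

203°

analog 54° ↑ +54°: 329 + 54 = 383 → 383 − 360 = 23°
complement +180°: 23 + 180 = 203°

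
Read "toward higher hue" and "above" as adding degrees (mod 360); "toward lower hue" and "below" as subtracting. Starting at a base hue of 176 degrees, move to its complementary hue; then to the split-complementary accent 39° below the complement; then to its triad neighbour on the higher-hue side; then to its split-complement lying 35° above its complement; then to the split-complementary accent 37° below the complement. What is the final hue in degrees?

complement +180°: 176 + 180 = 356°
split-comp 39° ↓ +141°: 356 + 141 = 497 → 497 − 360 = 137°
triadic ↑ +120°: 137 + 120 = 257°
split-comp 35° ↑ +215°: 257 + 215 = 472 → 472 − 360 = 112°
split-comp 37° ↓ +143°: 112 + 143 = 255°

255°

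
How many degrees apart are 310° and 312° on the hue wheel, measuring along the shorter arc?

2°

|310 − 312| = 2.
2 ≤ 180, so the shorter arc is 2°.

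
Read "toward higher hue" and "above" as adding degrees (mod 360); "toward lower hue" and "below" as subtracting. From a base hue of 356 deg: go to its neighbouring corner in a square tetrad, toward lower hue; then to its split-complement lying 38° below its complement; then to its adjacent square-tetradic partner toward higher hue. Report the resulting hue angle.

−90° (square ↓): 356 − 90 = 266°
+142° (split-comp 38° ↓): 266 + 142 = 408 → 408 − 360 = 48°
+90° (square ↑): 48 + 90 = 138°

138°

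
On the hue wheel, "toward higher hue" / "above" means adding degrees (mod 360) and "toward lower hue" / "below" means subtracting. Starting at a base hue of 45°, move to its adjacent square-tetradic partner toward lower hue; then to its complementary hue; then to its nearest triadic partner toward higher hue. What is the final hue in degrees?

255°

−90° (square ↓): 45 − 90 = -45 → -45 + 360 = 315°
+180° (complement): 315 + 180 = 495 → 495 − 360 = 135°
+120° (triadic ↑): 135 + 120 = 255°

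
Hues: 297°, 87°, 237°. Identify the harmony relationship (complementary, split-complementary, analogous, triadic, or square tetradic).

Sort the hues: 87°, 237°, 297°.
Successive gaps around the wheel: 150°, 60°, 150°.
Two 150° gaps and one 60° gap — a base hue opposite a pair of accents 30° either side of its complement — is the split-complementary pattern.

split-complementary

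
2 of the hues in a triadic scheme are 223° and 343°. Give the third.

103°

A triad places three hues 120° apart.
The full set through 223° is {103°, 223°, 343°}.
Given {223°, 343°}, the missing hue is 103°.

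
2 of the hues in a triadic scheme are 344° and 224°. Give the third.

A triad places three hues 120° apart.
The full set through 224° is {104°, 224°, 344°}.
Given {224°, 344°}, the missing hue is 104°.

104°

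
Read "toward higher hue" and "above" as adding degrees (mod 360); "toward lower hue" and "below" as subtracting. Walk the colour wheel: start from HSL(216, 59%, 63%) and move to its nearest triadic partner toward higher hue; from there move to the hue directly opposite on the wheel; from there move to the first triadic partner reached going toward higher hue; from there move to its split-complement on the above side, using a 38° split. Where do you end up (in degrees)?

134°

216 + 120 = 336°   (triadic ↑)
336 + 180 = 516 → 516 − 360 = 156°   (complement)
156 + 120 = 276°   (triadic ↑)
276 + 218 = 494 → 494 − 360 = 134°   (split-comp 38° ↑)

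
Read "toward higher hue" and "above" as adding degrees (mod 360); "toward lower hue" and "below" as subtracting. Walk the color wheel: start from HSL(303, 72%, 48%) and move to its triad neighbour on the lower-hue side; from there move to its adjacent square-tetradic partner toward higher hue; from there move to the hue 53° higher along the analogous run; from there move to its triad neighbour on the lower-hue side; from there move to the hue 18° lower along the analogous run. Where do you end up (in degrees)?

triadic ↓ −120°: 303 − 120 = 183°
square ↑ +90°: 183 + 90 = 273°
analog 53° ↑ +53°: 273 + 53 = 326°
triadic ↓ −120°: 326 − 120 = 206°
analog 18° ↓ −18°: 206 − 18 = 188°

188°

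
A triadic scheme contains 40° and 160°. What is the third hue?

280°

A triad spaces three hues 120° apart.
The full set is {40°, 160°, 280°}.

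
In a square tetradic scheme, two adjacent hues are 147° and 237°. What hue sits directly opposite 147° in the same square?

A square tetradic scheme places four hues 90° apart; opposite corners are 180° apart.
147 + 180 = 327°

327°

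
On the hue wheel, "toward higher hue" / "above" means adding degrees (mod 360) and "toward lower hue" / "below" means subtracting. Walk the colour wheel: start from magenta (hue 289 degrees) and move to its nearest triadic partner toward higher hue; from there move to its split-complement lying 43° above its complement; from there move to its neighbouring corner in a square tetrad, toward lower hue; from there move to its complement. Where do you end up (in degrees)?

2°

triadic ↑ +120°: 289 + 120 = 409 → 409 − 360 = 49°
split-comp 43° ↑ +223°: 49 + 223 = 272°
square ↓ −90°: 272 − 90 = 182°
complement +180°: 182 + 180 = 362 → 362 − 360 = 2°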